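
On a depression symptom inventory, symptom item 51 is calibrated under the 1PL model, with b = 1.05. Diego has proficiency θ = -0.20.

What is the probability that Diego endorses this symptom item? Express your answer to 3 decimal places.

0.223

P(θ) = 1 / (1 + exp(−(θ − b)))
Exponent: (-0.20 − 1.05) = -1.2500
1/(1 + e^{1.2500}) = 0.2227
P = 0.2227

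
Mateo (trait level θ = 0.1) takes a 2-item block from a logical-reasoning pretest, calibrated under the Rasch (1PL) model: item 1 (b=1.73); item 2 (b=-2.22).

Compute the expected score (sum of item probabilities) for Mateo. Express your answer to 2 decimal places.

1.07

P(θ) = 1 / (1 + exp(−(θ − b)))
P_1 = 1/(1+e^{1.6300}) = 0.1638
P_2 = 1/(1+e^{-2.3200}) = 0.9105
E[score] = 0.1638 + 0.9105 = 1.0744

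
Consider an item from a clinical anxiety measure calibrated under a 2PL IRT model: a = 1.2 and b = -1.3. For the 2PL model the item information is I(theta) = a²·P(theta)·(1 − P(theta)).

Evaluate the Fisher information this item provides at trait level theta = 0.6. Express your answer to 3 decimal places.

P = 1/(1+e^{-2.2800}) = 0.9072
P(1−P) = 0.9072 × 0.0928 = 0.0842
I = a² × P(1−P) = 1.2² × 0.0842 = 0.12122

0.121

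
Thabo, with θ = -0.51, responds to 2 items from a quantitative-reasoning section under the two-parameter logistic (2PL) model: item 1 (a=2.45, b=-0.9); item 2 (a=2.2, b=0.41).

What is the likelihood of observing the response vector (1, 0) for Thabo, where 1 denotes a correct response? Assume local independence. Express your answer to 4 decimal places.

P(θ) = 1 / (1 + exp(−a(θ − b)))
P_1 = 1/(1+e^{-0.9555}) = 0.7222
P_2 = 1/(1+e^{2.0240}) = 0.1167
L = P_1 × (1−P_2) = 0.7222 × 0.8833 = 0.63793

0.6379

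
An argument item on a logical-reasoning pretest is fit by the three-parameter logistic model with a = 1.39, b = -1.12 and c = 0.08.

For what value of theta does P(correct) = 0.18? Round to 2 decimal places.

-2.63

P(theta) = c + (1 − c) · 1 / (1 + exp(−a(theta − b)))
Remove guessing floor: (0.18 − 0.08)/(1 − 0.08) = 0.1087
logit = ln(0.1087/0.8913) = -2.1041
theta = b + logit/(a) = -1.12 + (-2.1041)/1.3900 = -2.6338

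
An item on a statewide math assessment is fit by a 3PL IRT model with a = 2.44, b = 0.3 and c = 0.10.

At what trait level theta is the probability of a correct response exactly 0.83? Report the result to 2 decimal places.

P(theta) = c + (1 − c) · 1 / (1 + exp(−a(theta − b)))
Remove guessing floor: (0.83 − 0.10)/(1 − 0.10) = 0.8111
logit = ln(0.8111/0.1889) = 1.4572
theta = b + logit/(a) = 0.3 + 1.4572/2.4400 = 0.8972

0.90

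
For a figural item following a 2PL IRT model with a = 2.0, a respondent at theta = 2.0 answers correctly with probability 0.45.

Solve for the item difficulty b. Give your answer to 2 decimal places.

2.10

P(theta) = 1 / (1 + exp(−a(theta − b)))
logit(0.45) = ln(0.45/0.55) = -0.2007
b = theta − logit/(a) = 2.0 − (-0.2007)/2.0000 = 2.1003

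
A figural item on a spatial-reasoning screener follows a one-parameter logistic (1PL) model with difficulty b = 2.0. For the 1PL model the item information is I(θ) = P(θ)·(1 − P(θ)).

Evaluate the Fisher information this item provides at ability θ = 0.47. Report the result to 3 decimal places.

P = 1/(1+e^{1.5300}) = 0.1780
P(1−P) = 0.1780 × 0.8220 = 0.1463
I = P(1−P) = 0.14631

0.146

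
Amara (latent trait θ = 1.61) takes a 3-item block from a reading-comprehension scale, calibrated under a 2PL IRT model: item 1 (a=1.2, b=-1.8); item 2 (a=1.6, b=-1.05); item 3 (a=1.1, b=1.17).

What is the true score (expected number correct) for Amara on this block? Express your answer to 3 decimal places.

P(θ) = 1 / (1 + exp(−a(θ − b)))
P_1 = 1/(1+e^{-4.0920}) = 0.9836
P_2 = 1/(1+e^{-4.2560}) = 0.9860
P_3 = 1/(1+e^{-0.4840}) = 0.6187
E[score] = 0.9836 + 0.9860 + 0.6187 = 2.5883

2.588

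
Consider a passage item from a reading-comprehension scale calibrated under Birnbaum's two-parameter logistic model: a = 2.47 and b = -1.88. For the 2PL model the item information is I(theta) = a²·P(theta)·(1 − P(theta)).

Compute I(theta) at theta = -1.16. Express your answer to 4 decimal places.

0.7542

P = 1/(1+e^{-1.7784}) = 0.8555
P(1−P) = 0.8555 × 0.1445 = 0.1236
I = a² × P(1−P) = 2.47² × 0.1236 = 0.75420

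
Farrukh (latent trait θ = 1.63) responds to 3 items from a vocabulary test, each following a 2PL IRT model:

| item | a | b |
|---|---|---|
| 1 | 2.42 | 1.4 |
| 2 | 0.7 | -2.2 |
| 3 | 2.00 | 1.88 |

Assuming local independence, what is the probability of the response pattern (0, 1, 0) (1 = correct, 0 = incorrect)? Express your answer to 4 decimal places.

0.2122

P(θ) = 1 / (1 + exp(−a(θ − b)))
P_1 = 1/(1+e^{-0.5566}) = 0.6357
P_2 = 1/(1+e^{-2.6810}) = 0.9359
P_3 = 1/(1+e^{0.5000}) = 0.3775
L = (1−P_1) × P_2 × (1−P_3) = 0.3643 × 0.9359 × 0.6225 = 0.21225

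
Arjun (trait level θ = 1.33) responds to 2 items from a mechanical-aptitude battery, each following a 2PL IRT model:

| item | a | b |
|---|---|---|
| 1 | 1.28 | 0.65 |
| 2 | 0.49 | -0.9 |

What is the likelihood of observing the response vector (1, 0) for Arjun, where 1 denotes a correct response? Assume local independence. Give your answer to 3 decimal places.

0.177

P(θ) = 1 / (1 + exp(−a(θ − b)))
P_1 = 1/(1+e^{-0.8704}) = 0.7048
P_2 = 1/(1+e^{-1.0927}) = 0.7489
L = P_1 × (1−P_2) = 0.7048 × 0.2511 = 0.17699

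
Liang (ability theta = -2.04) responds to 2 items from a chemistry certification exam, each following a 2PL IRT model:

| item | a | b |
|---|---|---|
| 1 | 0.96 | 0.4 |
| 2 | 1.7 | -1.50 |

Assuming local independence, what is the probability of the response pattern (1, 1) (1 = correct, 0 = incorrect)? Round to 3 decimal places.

0.025

P(theta) = 1 / (1 + exp(−a(theta − b)))
P_1 = 1/(1+e^{2.3424}) = 0.0877
P_2 = 1/(1+e^{0.9180}) = 0.2854
L = P_1 × P_2 = 0.0877 × 0.2854 = 0.02502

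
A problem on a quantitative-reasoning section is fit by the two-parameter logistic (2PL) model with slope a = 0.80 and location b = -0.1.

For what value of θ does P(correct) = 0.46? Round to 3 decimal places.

P(θ) = 1 / (1 + exp(−a(θ − b)))
logit = ln(0.4600/0.5400) = -0.1603
θ = b + logit/(a) = -0.1 + (-0.1603)/0.8000 = -0.3004

-0.300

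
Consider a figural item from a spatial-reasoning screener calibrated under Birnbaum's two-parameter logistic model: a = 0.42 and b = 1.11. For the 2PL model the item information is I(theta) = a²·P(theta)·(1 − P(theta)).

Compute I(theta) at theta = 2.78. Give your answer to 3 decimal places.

0.039

P = 1/(1+e^{-0.7014}) = 0.6685
P(1−P) = 0.6685 × 0.3315 = 0.2216
I = a² × P(1−P) = 0.42² × 0.2216 = 0.03909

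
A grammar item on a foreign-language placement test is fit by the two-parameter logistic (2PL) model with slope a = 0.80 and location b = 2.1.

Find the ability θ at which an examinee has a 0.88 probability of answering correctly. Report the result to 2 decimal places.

P(θ) = 1 / (1 + exp(−a(θ − b)))
logit = ln(0.8800/0.1200) = 1.9924
θ = b + logit/(a) = 2.1 + 1.9924/0.8000 = 4.5905

4.59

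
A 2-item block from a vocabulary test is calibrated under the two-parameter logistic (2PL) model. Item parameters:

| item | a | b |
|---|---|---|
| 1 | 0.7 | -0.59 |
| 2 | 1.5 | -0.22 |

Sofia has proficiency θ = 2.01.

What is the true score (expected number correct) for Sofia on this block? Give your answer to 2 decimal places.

P(θ) = 1 / (1 + exp(−a(θ − b)))
P_1 = 1/(1+e^{-1.8200}) = 0.8606
P_2 = 1/(1+e^{-3.3450}) = 0.9659
E[score] = 0.8606 + 0.9659 = 1.8265

1.83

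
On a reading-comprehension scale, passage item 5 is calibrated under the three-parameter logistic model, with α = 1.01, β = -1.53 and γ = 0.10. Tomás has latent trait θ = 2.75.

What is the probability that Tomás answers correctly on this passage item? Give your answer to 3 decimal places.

P(θ) = γ + (1 − γ) · 1 / (1 + exp(−α(θ − β)))
Exponent: 1.01 × (2.75 − (-1.53)) = 4.3228
1/(1 + e^{-4.3228}) = 0.9869
P = 0.10 + 0.90 × 0.9869 = 0.9882

0.988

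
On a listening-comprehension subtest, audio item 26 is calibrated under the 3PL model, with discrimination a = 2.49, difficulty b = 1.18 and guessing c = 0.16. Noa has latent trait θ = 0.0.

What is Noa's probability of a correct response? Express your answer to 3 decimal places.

P(θ) = c + (1 − c) · 1 / (1 + exp(−a(θ − b)))
Exponent: 2.49 × (0.0 − 1.18) = -2.9382
1/(1 + e^{2.9382}) = 0.0503
P = 0.16 + 0.84 × 0.0503 = 0.2022

0.202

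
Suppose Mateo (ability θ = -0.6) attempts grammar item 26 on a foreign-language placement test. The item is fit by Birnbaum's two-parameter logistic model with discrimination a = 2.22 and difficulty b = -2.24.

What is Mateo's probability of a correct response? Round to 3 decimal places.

P(θ) = 1 / (1 + exp(−a(θ − b)))
Exponent: 2.22 × (-0.6 − (-2.24)) = 3.6408
1/(1 + e^{-3.6408}) = 0.9744

0.974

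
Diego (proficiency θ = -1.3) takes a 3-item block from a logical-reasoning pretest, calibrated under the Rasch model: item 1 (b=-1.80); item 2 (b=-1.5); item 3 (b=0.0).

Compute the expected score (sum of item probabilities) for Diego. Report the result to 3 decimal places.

1.386

P(θ) = 1 / (1 + exp(−(θ − b)))
P_1 = 1/(1+e^{-0.5000}) = 0.6225
P_2 = 1/(1+e^{-0.2000}) = 0.5498
P_3 = 1/(1+e^{1.3000}) = 0.2142
E[score] = 0.6225 + 0.5498 + 0.2142 = 1.3865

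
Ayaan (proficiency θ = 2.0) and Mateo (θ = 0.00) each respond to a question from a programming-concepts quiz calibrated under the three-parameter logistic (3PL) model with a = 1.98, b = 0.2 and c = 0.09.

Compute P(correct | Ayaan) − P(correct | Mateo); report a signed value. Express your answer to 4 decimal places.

0.5189

P(θ) = c + (1 − c) · 1 / (1 + exp(−a(θ − b)))
P(Ayaan) = 0.9749  [exponent 3.5640]
P(Mateo) = 0.4561  [exponent -0.3960]
Difference = 0.9749 − 0.4561 = 0.5189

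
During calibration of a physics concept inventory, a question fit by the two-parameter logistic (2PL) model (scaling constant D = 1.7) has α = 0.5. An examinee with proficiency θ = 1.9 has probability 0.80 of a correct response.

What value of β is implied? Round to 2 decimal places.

0.27

P(θ) = 1 / (1 + exp(−D·α(θ − β)))
logit(0.80) = ln(0.80/0.20) = 1.3863
β = θ − logit/(1.7·α) = 1.9 − 1.3863/0.8500 = 0.2691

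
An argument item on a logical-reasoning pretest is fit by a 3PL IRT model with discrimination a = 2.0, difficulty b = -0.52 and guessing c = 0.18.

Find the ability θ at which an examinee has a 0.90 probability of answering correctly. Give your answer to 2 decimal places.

0.47

P(θ) = c + (1 − c) · 1 / (1 + exp(−a(θ − b)))
Remove guessing floor: (0.90 − 0.18)/(1 − 0.18) = 0.8780
logit = ln(0.8780/0.1220) = 1.9741
θ = b + logit/(a) = -0.52 + 1.9741/2.0000 = 0.4670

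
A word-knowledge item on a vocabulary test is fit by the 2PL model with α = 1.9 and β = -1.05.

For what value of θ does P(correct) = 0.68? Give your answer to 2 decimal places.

P(θ) = 1 / (1 + exp(−α(θ − β)))
logit = ln(0.6800/0.3200) = 0.7538
θ = β + logit/(α) = -1.05 + 0.7538/1.9000 = -0.6533

-0.65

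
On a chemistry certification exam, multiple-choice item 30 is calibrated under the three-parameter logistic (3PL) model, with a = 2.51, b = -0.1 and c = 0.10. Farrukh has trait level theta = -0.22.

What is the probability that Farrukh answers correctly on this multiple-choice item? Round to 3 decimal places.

P(theta) = c + (1 − c) · 1 / (1 + exp(−a(theta − b)))
Exponent: 2.51 × (-0.22 − (-0.1)) = -0.3012
1/(1 + e^{0.3012}) = 0.4253
P = 0.10 + 0.90 × 0.4253 = 0.4827

0.483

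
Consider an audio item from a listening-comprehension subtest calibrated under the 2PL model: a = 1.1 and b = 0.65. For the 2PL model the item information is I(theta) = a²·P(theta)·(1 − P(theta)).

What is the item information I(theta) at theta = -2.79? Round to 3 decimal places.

P = 1/(1+e^{3.7840}) = 0.0222
P(1−P) = 0.0222 × 0.9778 = 0.0217
I = a² × P(1−P) = 1.1² × 0.0217 = 0.02630

0.026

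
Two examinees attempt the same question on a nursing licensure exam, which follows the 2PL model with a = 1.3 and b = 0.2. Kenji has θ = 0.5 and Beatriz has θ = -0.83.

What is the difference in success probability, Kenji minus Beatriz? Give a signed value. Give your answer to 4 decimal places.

0.3886

P(θ) = 1 / (1 + exp(−a(θ − b)))
P(Kenji) = 0.5963  [exponent 0.3900]
P(Beatriz) = 0.2077  [exponent -1.3390]
Difference = 0.5963 − 0.2077 = 0.3886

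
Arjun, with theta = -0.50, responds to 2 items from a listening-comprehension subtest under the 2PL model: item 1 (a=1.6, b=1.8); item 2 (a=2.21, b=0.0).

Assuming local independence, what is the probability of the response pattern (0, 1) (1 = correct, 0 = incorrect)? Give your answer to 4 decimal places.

0.2427

P(theta) = 1 / (1 + exp(−a(theta − b)))
P_1 = 1/(1+e^{3.6800}) = 0.0246
P_2 = 1/(1+e^{1.1050}) = 0.2488
L = (1−P_1) × P_2 = 0.9754 × 0.2488 = 0.24268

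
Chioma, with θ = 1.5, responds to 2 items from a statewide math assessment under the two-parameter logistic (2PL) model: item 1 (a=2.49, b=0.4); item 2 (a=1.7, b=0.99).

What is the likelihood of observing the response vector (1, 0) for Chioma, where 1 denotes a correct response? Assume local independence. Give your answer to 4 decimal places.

0.2779

P(θ) = 1 / (1 + exp(−a(θ − b)))
P_1 = 1/(1+e^{-2.7390}) = 0.9393
P_2 = 1/(1+e^{-0.8670}) = 0.7041
L = P_1 × (1−P_2) = 0.9393 × 0.2959 = 0.27792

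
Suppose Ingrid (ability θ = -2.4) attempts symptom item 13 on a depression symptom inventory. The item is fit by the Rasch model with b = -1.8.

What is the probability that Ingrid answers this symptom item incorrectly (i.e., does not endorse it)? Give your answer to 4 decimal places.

0.6457

P(θ) = 1 / (1 + exp(−(θ − b)))
Exponent: (-2.4 − (-1.8)) = -0.6000
1/(1 + e^{0.6000}) = 0.3543
P = 0.3543
P(incorrect) = 1 − 0.3543 = 0.6457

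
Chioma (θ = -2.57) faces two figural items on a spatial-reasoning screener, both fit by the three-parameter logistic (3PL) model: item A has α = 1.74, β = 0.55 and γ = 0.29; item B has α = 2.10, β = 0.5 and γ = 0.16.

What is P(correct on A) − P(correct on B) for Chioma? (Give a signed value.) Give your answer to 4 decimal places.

P(θ) = γ + (1 − γ) · 1 / (1 + exp(−α(θ − β)))
P_A = 0.2931
P_B = 0.1613
P_A − P_B = 0.1318

0.1318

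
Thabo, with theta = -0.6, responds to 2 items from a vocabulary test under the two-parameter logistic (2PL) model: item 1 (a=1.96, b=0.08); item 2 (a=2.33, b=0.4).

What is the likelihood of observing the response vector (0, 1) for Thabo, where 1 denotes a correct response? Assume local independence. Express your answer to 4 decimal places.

P(theta) = 1 / (1 + exp(−a(theta − b)))
P_1 = 1/(1+e^{1.3328}) = 0.2087
P_2 = 1/(1+e^{2.3300}) = 0.0887
L = (1−P_1) × P_2 = 0.7913 × 0.0887 = 0.07016

0.0702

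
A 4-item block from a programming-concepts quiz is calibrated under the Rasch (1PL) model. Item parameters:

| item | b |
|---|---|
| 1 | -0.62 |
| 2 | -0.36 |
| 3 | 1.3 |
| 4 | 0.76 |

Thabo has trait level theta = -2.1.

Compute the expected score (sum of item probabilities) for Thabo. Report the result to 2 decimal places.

P(theta) = 1 / (1 + exp(−(theta − b)))
P_1 = 1/(1+e^{1.4800}) = 0.1854
P_2 = 1/(1+e^{1.7400}) = 0.1493
P_3 = 1/(1+e^{3.4000}) = 0.0323
P_4 = 1/(1+e^{2.8600}) = 0.0542
E[score] = 0.1854 + 0.1493 + 0.0323 + 0.0542 = 0.4212

0.42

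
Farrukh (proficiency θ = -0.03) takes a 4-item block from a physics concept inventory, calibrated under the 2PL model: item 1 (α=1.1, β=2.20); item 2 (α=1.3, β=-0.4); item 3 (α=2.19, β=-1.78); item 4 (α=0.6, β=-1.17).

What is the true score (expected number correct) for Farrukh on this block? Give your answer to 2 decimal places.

P(θ) = 1 / (1 + exp(−α(θ − β)))
P_1 = 1/(1+e^{2.4530}) = 0.0792
P_2 = 1/(1+e^{-0.4810}) = 0.6180
P_3 = 1/(1+e^{-3.8325}) = 0.9788
P_4 = 1/(1+e^{-0.6840}) = 0.6646
E[score] = 0.0792 + 0.6180 + 0.9788 + 0.6646 = 2.3406

2.34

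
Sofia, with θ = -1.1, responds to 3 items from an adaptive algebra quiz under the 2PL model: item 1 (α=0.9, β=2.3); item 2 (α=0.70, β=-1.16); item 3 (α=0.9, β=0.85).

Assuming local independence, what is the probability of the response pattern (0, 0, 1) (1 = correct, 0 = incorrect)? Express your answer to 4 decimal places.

0.0689

P(θ) = 1 / (1 + exp(−α(θ − β)))
P_1 = 1/(1+e^{3.0600}) = 0.0448
P_2 = 1/(1+e^{-0.0420}) = 0.5105
P_3 = 1/(1+e^{1.7550}) = 0.1474
L = (1−P_1) × (1−P_2) × P_3 = 0.9552 × 0.4895 × 0.1474 = 0.06893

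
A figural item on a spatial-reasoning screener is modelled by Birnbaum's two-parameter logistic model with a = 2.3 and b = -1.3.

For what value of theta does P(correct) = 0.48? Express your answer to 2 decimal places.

P(theta) = 1 / (1 + exp(−a(theta − b)))
logit = ln(0.4800/0.5200) = -0.0800
theta = b + logit/(a) = -1.3 + (-0.0800)/2.3000 = -1.3348

-1.33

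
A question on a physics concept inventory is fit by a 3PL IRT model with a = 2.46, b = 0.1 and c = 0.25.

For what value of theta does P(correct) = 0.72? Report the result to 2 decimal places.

0.31

P(theta) = c + (1 − c) · 1 / (1 + exp(−a(theta − b)))
Remove guessing floor: (0.72 − 0.25)/(1 − 0.25) = 0.6267
logit = ln(0.6267/0.3733) = 0.5179
theta = b + logit/(a) = 0.1 + 0.5179/2.4600 = 0.3105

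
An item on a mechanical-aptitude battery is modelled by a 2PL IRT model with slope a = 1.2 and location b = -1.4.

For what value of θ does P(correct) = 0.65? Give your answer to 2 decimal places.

-0.88

P(θ) = 1 / (1 + exp(−a(θ − b)))
logit = ln(0.6500/0.3500) = 0.6190
θ = b + logit/(a) = -1.4 + 0.6190/1.2000 = -0.8841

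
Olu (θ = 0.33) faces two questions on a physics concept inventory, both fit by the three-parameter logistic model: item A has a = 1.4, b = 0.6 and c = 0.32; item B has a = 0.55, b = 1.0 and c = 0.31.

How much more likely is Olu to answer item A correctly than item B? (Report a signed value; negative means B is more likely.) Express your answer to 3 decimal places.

0.004

P(θ) = c + (1 − c) · 1 / (1 + exp(−a(θ − b)))
P_A = 0.5965
P_B = 0.5921
P_A − P_B = 0.0044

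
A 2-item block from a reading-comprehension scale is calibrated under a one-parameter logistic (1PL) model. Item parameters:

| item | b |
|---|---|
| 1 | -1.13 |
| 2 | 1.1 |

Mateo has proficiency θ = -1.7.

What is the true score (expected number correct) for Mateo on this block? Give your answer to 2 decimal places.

P(θ) = 1 / (1 + exp(−(θ − b)))
P_1 = 1/(1+e^{0.5700}) = 0.3612
P_2 = 1/(1+e^{2.8000}) = 0.0573
E[score] = 0.3612 + 0.0573 = 0.4186

0.42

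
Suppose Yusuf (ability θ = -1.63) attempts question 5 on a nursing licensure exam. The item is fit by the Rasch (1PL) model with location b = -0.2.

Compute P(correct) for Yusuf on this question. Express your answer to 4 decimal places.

P(θ) = 1 / (1 + exp(−(θ − b)))
Exponent: (-1.63 − (-0.2)) = -1.4300
1/(1 + e^{1.4300}) = 0.1931
P = 0.1931

0.1931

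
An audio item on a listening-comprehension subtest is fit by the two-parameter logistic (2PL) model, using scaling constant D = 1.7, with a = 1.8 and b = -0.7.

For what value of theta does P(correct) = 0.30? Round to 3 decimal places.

P(theta) = 1 / (1 + exp(−D·a(theta − b)))
logit = ln(0.3000/0.7000) = -0.8473
theta = b + logit/(1.7·a) = -0.7 + (-0.8473)/3.0600 = -0.9769

-0.977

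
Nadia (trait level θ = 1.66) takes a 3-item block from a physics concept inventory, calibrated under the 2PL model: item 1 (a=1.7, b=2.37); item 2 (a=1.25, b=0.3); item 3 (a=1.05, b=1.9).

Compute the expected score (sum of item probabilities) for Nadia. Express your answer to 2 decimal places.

1.51

P(θ) = 1 / (1 + exp(−a(θ − b)))
P_1 = 1/(1+e^{1.2070}) = 0.2302
P_2 = 1/(1+e^{-1.7000}) = 0.8455
P_3 = 1/(1+e^{0.2520}) = 0.4373
E[score] = 0.2302 + 0.8455 + 0.4373 = 1.5131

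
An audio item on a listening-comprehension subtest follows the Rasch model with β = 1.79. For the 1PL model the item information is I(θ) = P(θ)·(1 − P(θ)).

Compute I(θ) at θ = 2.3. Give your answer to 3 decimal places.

P = 1/(1+e^{-0.5100}) = 0.6248
P(1−P) = 0.6248 × 0.3752 = 0.2344
I = P(1−P) = 0.23442

0.234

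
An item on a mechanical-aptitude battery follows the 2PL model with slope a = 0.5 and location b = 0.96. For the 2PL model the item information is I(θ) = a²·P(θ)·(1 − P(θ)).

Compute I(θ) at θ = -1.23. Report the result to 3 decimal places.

P = 1/(1+e^{1.0950}) = 0.2507
P(1−P) = 0.2507 × 0.7493 = 0.1878
I = a² × P(1−P) = 0.5² × 0.1878 = 0.04696

0.047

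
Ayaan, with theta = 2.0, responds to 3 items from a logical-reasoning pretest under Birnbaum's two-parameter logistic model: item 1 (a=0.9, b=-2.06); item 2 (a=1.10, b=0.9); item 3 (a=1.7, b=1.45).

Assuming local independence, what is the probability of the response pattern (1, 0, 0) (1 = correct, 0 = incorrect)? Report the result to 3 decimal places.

0.063

P(theta) = 1 / (1 + exp(−a(theta − b)))
P_1 = 1/(1+e^{-3.6540}) = 0.9748
P_2 = 1/(1+e^{-1.2100}) = 0.7703
P_3 = 1/(1+e^{-0.9350}) = 0.7181
L = P_1 × (1−P_2) × (1−P_3) = 0.9748 × 0.2297 × 0.2819 = 0.06312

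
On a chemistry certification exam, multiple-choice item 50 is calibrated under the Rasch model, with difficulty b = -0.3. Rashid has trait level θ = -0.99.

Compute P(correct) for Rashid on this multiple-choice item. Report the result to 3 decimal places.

P(θ) = 1 / (1 + exp(−(θ − b)))
Exponent: (-0.99 − (-0.3)) = -0.6900
1/(1 + e^{0.6900}) = 0.3340
P = 0.3340

0.334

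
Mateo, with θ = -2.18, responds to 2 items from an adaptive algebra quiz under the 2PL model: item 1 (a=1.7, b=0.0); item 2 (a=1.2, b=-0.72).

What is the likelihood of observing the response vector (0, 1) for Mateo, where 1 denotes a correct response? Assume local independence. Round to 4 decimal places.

P(θ) = 1 / (1 + exp(−a(θ − b)))
P_1 = 1/(1+e^{3.7060}) = 0.0240
P_2 = 1/(1+e^{1.7520}) = 0.1478
L = (1−P_1) × P_2 = 0.9760 × 0.1478 = 0.14425

0.1443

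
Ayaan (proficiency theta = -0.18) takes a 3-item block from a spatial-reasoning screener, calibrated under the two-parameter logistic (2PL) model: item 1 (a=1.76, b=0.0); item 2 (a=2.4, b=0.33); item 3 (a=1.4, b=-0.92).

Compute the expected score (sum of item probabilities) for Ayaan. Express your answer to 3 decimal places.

1.387

P(theta) = 1 / (1 + exp(−a(theta − b)))
P_1 = 1/(1+e^{0.3168}) = 0.4215
P_2 = 1/(1+e^{1.2240}) = 0.2272
P_3 = 1/(1+e^{-1.0360}) = 0.7381
E[score] = 0.4215 + 0.2272 + 0.7381 = 1.3868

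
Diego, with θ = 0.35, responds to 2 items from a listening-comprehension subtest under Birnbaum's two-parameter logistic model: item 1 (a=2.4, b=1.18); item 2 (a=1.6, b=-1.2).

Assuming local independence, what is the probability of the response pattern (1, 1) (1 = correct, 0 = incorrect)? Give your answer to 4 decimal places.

P(θ) = 1 / (1 + exp(−a(θ − b)))
P_1 = 1/(1+e^{1.9920}) = 0.1200
P_2 = 1/(1+e^{-2.4800}) = 0.9227
L = P_1 × P_2 = 0.1200 × 0.9227 = 0.11077

0.1108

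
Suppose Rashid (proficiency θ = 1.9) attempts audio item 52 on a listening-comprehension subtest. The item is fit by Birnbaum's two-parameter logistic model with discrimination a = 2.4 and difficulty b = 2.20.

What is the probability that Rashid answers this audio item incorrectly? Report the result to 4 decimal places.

0.6726

P(θ) = 1 / (1 + exp(−a(θ − b)))
Exponent: 2.4 × (1.9 − 2.20) = -0.7200
1/(1 + e^{0.7200}) = 0.3274
P(incorrect) = 1 − 0.3274 = 0.6726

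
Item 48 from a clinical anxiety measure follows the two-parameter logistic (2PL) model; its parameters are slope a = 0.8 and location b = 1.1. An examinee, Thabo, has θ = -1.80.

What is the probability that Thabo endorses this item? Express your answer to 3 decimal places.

0.089

P(θ) = 1 / (1 + exp(−a(θ − b)))
Exponent: 0.8 × (-1.80 − 1.1) = -2.3200
1/(1 + e^{2.3200}) = 0.0895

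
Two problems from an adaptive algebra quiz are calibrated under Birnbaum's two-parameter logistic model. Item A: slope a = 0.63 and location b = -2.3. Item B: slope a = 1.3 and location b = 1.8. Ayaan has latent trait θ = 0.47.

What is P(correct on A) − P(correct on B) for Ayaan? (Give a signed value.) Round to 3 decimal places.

P(θ) = 1 / (1 + exp(−a(θ − b)))
P_A = 0.8513
P_B = 0.1507
P_A − P_B = 0.7006

0.701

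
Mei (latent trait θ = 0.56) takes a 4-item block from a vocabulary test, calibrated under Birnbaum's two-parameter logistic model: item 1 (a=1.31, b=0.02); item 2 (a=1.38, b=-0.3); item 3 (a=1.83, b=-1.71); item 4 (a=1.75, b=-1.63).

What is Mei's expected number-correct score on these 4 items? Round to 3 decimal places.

3.399

P(θ) = 1 / (1 + exp(−a(θ − b)))
P_1 = 1/(1+e^{-0.7074}) = 0.6698
P_2 = 1/(1+e^{-1.1868}) = 0.7662
P_3 = 1/(1+e^{-4.1541}) = 0.9845
P_4 = 1/(1+e^{-3.8325}) = 0.9788
E[score] = 0.6698 + 0.7662 + 0.9845 + 0.9788 = 3.3993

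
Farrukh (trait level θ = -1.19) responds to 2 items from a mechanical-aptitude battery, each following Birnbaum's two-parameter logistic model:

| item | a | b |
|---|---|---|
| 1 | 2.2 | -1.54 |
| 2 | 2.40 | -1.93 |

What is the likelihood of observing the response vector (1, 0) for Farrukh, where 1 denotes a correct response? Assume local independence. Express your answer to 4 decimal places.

0.0990

P(θ) = 1 / (1 + exp(−a(θ − b)))
P_1 = 1/(1+e^{-0.7700}) = 0.6835
P_2 = 1/(1+e^{-1.7760}) = 0.8552
L = P_1 × (1−P_2) = 0.6835 × 0.1448 = 0.09897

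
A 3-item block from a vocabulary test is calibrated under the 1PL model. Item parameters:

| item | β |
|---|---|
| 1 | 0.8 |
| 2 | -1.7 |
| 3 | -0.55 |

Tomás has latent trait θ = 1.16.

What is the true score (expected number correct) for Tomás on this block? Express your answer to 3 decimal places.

2.382

P(θ) = 1 / (1 + exp(−(θ − β)))
P_1 = 1/(1+e^{-0.3600}) = 0.5890
P_2 = 1/(1+e^{-2.8600}) = 0.9458
P_3 = 1/(1+e^{-1.7100}) = 0.8468
E[score] = 0.5890 + 0.9458 + 0.8468 = 2.3817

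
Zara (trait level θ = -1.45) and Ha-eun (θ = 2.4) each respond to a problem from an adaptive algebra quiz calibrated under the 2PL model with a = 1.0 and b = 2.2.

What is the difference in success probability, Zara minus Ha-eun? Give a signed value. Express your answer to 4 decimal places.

-0.5245

P(θ) = 1 / (1 + exp(−a(θ − b)))
P(Zara) = 0.0253  [exponent -3.6500]
P(Ha-eun) = 0.5498  [exponent 0.2000]
Difference = 0.0253 − 0.5498 = -0.5245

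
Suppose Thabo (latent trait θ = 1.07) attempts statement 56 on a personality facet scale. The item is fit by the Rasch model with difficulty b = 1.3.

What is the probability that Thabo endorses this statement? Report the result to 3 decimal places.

P(θ) = 1 / (1 + exp(−(θ − b)))
Exponent: (1.07 − 1.3) = -0.2300
1/(1 + e^{0.2300}) = 0.4428
P = 0.4428

0.443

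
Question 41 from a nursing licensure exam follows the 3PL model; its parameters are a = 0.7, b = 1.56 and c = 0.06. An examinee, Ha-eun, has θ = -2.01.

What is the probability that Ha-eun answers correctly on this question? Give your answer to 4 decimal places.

0.1314

P(θ) = c + (1 − c) · 1 / (1 + exp(−a(θ − b)))
Exponent: 0.7 × (-2.01 − 1.56) = -2.4990
1/(1 + e^{2.4990}) = 0.0759
P = 0.06 + 0.94 × 0.0759 = 0.1314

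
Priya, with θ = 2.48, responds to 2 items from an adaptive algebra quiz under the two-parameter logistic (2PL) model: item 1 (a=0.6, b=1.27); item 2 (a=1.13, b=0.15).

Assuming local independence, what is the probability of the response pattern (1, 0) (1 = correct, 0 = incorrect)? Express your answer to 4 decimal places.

0.0452

P(θ) = 1 / (1 + exp(−a(θ − b)))
P_1 = 1/(1+e^{-0.7260}) = 0.6739
P_2 = 1/(1+e^{-2.6329}) = 0.9329
L = P_1 × (1−P_2) = 0.6739 × 0.0671 = 0.04519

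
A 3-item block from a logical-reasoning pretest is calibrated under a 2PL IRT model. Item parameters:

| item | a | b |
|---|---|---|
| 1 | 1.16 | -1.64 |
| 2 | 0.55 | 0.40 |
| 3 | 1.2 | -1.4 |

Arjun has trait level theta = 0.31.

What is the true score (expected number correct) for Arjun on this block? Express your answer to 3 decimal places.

P(theta) = 1 / (1 + exp(−a(theta − b)))
P_1 = 1/(1+e^{-2.2620}) = 0.9057
P_2 = 1/(1+e^{0.0495}) = 0.4876
P_3 = 1/(1+e^{-2.0520}) = 0.8861
E[score] = 0.9057 + 0.4876 + 0.8861 = 2.2795

2.279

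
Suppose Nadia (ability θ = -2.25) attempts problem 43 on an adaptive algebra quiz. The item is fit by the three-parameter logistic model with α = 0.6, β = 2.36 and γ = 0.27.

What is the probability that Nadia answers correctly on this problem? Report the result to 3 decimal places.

0.313

P(θ) = γ + (1 − γ) · 1 / (1 + exp(−α(θ − β)))
Exponent: 0.6 × (-2.25 − 2.36) = -2.7660
1/(1 + e^{2.7660}) = 0.0592
P = 0.27 + 0.73 × 0.0592 = 0.3132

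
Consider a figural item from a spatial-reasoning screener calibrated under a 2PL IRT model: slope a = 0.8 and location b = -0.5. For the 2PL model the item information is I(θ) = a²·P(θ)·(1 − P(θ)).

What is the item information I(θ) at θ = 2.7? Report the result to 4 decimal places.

0.0426

P = 1/(1+e^{-2.5600}) = 0.9282
P(1−P) = 0.9282 × 0.0718 = 0.0666
I = a² × P(1−P) = 0.8² × 0.0666 = 0.04263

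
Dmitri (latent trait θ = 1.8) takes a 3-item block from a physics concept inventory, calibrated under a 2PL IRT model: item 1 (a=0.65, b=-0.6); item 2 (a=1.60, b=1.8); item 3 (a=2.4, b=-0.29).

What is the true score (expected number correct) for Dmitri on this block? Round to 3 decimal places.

P(θ) = 1 / (1 + exp(−a(θ − b)))
P_1 = 1/(1+e^{-1.5600}) = 0.8264
P_2 = 1/(1+e^{0.0000}) = 0.5000
P_3 = 1/(1+e^{-5.0160}) = 0.9934
E[score] = 0.8264 + 0.5000 + 0.9934 = 2.3198

2.320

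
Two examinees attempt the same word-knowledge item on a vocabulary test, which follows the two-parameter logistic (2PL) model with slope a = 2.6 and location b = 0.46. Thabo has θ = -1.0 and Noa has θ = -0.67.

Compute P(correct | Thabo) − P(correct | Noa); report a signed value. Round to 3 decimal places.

P(θ) = 1 / (1 + exp(−a(θ − b)))
P(Thabo) = 0.0220  [exponent -3.7960]
P(Noa) = 0.0503  [exponent -2.9380]
Difference = 0.0220 − 0.0503 = -0.0283

-0.028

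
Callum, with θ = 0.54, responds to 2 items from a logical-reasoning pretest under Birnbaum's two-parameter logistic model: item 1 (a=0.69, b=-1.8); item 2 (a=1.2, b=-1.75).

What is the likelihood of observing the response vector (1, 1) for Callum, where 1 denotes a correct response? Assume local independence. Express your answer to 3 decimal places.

0.784

P(θ) = 1 / (1 + exp(−a(θ − b)))
P_1 = 1/(1+e^{-1.6146}) = 0.8340
P_2 = 1/(1+e^{-2.7480}) = 0.9398
L = P_1 × P_2 = 0.8340 × 0.9398 = 0.78384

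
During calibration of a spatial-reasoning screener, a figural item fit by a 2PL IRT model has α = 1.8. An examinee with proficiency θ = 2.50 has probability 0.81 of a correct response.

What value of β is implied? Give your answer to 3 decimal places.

P(θ) = 1 / (1 + exp(−α(θ − β)))
logit(0.81) = ln(0.81/0.19) = 1.4500
β = θ − logit/(α) = 2.50 − 1.4500/1.8000 = 1.6944

1.694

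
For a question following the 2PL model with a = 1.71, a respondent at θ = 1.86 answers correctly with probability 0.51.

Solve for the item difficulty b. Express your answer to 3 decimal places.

P(θ) = 1 / (1 + exp(−a(θ − b)))
logit(0.51) = ln(0.51/0.49) = 0.0400
b = θ − logit/(a) = 1.86 − 0.0400/1.7100 = 1.8366

1.837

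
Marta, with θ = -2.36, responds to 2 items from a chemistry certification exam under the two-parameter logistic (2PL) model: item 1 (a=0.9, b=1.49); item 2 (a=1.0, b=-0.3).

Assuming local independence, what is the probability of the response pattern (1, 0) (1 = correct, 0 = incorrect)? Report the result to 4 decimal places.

0.0269

P(θ) = 1 / (1 + exp(−a(θ − b)))
P_1 = 1/(1+e^{3.4650}) = 0.0303
P_2 = 1/(1+e^{2.0600}) = 0.1130
L = P_1 × (1−P_2) = 0.0303 × 0.8870 = 0.02690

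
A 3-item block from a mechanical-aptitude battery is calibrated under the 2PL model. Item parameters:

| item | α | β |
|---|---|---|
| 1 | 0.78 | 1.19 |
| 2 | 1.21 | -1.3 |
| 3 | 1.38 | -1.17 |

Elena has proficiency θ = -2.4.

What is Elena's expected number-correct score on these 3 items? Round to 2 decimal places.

0.42

P(θ) = 1 / (1 + exp(−α(θ − β)))
P_1 = 1/(1+e^{2.8002}) = 0.0573
P_2 = 1/(1+e^{1.3310}) = 0.2090
P_3 = 1/(1+e^{1.6974}) = 0.1548
E[score] = 0.0573 + 0.2090 + 0.1548 = 0.4211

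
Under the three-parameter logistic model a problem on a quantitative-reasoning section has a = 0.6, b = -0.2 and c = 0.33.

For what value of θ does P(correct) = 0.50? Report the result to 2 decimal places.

P(θ) = c + (1 − c) · 1 / (1 + exp(−a(θ − b)))
Remove guessing floor: (0.50 − 0.33)/(1 − 0.33) = 0.2537
logit = ln(0.2537/0.7463) = -1.0788
θ = b + logit/(a) = -0.2 + (-1.0788)/0.6000 = -1.9980

-2.00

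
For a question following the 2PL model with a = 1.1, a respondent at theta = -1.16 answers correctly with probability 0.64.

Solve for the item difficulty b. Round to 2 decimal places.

P(theta) = 1 / (1 + exp(−a(theta − b)))
logit(0.64) = ln(0.64/0.36) = 0.5754
b = theta − logit/(a) = -1.16 − 0.5754/1.1000 = -1.6831

-1.68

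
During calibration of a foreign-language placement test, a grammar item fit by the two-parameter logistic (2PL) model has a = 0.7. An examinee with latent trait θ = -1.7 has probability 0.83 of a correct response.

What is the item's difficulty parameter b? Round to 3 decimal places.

-3.965

P(θ) = 1 / (1 + exp(−a(θ − b)))
logit(0.83) = ln(0.83/0.17) = 1.5856
b = θ − logit/(a) = -1.7 − 1.5856/0.7000 = -3.9652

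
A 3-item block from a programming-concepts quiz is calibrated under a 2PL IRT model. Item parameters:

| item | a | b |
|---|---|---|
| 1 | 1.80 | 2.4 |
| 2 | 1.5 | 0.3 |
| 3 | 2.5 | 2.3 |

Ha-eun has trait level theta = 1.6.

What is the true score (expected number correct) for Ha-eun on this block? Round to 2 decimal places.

P(theta) = 1 / (1 + exp(−a(theta − b)))
P_1 = 1/(1+e^{1.4400}) = 0.1915
P_2 = 1/(1+e^{-1.9500}) = 0.8754
P_3 = 1/(1+e^{1.7500}) = 0.1480
E[score] = 0.1915 + 0.8754 + 0.1480 = 1.2150

1.22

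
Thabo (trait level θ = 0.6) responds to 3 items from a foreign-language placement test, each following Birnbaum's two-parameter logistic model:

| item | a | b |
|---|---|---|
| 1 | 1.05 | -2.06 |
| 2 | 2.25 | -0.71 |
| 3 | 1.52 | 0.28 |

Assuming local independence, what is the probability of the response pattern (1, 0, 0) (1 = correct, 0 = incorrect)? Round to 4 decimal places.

0.0179

P(θ) = 1 / (1 + exp(−a(θ − b)))
P_1 = 1/(1+e^{-2.7930}) = 0.9423
P_2 = 1/(1+e^{-2.9475}) = 0.9501
P_3 = 1/(1+e^{-0.4864}) = 0.6193
L = P_1 × (1−P_2) × (1−P_3) = 0.9423 × 0.0499 × 0.3807 = 0.01789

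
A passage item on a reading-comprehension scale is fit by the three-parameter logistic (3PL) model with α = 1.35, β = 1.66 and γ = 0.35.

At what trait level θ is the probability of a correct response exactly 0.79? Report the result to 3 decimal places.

2.208

P(θ) = γ + (1 − γ) · 1 / (1 + exp(−α(θ − β)))
Remove guessing floor: (0.79 − 0.35)/(1 − 0.35) = 0.6769
logit = ln(0.6769/0.3231) = 0.7397
θ = β + logit/(α) = 1.66 + 0.7397/1.3500 = 2.2079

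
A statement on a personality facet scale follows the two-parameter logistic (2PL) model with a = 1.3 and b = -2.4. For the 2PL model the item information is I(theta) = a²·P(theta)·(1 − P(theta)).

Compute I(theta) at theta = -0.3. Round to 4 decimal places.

P = 1/(1+e^{-2.7300}) = 0.9388
P(1−P) = 0.9388 × 0.0612 = 0.0575
I = a² × P(1−P) = 1.3² × 0.0575 = 0.09714

0.0971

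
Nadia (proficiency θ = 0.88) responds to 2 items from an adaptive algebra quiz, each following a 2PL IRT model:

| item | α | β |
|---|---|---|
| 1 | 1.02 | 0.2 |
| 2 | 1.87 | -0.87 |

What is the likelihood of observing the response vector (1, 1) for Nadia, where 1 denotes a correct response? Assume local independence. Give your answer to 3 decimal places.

P(θ) = 1 / (1 + exp(−α(θ − β)))
P_1 = 1/(1+e^{-0.6936}) = 0.6668
P_2 = 1/(1+e^{-3.2725}) = 0.9635
L = P_1 × P_2 = 0.6668 × 0.9635 = 0.64241

0.642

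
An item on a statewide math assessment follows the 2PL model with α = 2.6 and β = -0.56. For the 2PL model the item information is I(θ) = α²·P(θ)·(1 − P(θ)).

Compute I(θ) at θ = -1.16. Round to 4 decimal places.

P = 1/(1+e^{1.5600}) = 0.1736
P(1−P) = 0.1736 × 0.8264 = 0.1435
I = α² × P(1−P) = 2.6² × 0.1435 = 0.97002

0.9700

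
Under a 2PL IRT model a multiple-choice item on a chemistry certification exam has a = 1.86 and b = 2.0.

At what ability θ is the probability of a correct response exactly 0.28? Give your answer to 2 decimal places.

1.49

P(θ) = 1 / (1 + exp(−a(θ − b)))
logit = ln(0.2800/0.7200) = -0.9445
θ = b + logit/(a) = 2.0 + (-0.9445)/1.8600 = 1.4922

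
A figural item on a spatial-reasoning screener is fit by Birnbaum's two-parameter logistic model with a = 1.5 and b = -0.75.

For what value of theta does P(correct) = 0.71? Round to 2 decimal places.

-0.15

P(theta) = 1 / (1 + exp(−a(theta − b)))
logit = ln(0.7100/0.2900) = 0.8954
theta = b + logit/(a) = -0.75 + 0.8954/1.5000 = -0.1531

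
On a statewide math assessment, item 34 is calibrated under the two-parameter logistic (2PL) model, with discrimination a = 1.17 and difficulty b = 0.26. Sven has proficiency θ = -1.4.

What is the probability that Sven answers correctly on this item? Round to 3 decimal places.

P(θ) = 1 / (1 + exp(−a(θ − b)))
Exponent: 1.17 × (-1.4 − 0.26) = -1.9422
1/(1 + e^{1.9422}) = 0.1254

0.125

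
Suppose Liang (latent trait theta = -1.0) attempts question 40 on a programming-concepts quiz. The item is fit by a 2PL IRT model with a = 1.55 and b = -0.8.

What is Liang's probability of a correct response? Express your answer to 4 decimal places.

0.4231

P(theta) = 1 / (1 + exp(−a(theta − b)))
Exponent: 1.55 × (-1.0 − (-0.8)) = -0.3100
1/(1 + e^{0.3100}) = 0.4231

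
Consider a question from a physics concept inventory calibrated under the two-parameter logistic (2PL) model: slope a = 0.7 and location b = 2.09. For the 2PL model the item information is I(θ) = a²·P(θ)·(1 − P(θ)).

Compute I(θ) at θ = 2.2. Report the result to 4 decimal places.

P = 1/(1+e^{-0.0770}) = 0.5192
P(1−P) = 0.5192 × 0.4808 = 0.2496
I = a² × P(1−P) = 0.7² × 0.2496 = 0.12232

0.1223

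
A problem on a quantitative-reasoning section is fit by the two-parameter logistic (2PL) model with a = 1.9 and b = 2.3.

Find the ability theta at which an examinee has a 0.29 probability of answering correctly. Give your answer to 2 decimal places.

1.83

P(theta) = 1 / (1 + exp(−a(theta − b)))
logit = ln(0.2900/0.7100) = -0.8954
theta = b + logit/(a) = 2.3 + (-0.8954)/1.9000 = 1.8287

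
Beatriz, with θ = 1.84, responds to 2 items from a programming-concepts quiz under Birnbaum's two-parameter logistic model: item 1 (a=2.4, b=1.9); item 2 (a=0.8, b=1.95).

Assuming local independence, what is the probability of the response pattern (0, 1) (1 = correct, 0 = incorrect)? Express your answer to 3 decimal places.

P(θ) = 1 / (1 + exp(−a(θ − b)))
P_1 = 1/(1+e^{0.1440}) = 0.4641
P_2 = 1/(1+e^{0.0880}) = 0.4780
L = (1−P_1) × P_2 = 0.5359 × 0.4780 = 0.25619

0.256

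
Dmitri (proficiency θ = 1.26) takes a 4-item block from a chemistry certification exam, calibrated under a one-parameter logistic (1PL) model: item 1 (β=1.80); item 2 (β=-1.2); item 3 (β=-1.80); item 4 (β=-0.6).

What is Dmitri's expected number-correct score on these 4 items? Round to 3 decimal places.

3.110

P(θ) = 1 / (1 + exp(−(θ − β)))
P_1 = 1/(1+e^{0.5400}) = 0.3682
P_2 = 1/(1+e^{-2.4600}) = 0.9213
P_3 = 1/(1+e^{-3.0600}) = 0.9552
P_4 = 1/(1+e^{-1.8600}) = 0.8653
E[score] = 0.3682 + 0.9213 + 0.9552 + 0.8653 = 3.1100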